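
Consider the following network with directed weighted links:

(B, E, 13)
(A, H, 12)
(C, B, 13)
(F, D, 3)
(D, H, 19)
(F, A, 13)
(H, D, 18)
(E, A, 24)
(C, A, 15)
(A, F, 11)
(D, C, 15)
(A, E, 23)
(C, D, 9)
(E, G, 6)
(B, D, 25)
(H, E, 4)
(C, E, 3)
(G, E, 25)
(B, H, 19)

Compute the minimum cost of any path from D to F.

Enumerating some paths:
D–C–A–F: 15+15+11 = 41
D–H–E–A–F: 19+4+24+11 = 58
D–C–E–A–F: 15+3+24+11 = 53
Cheapest is D–C–A–F at 41.

41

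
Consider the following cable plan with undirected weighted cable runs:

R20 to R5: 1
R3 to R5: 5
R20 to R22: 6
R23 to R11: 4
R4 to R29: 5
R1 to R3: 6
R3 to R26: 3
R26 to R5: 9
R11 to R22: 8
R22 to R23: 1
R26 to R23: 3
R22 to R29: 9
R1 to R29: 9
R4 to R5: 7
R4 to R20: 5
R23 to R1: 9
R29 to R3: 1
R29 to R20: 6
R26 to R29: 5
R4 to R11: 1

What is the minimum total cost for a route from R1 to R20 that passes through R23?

16

Shortest R1→R23: R1 → R23 = 9
Best R23 to R20: R23 → R22 → R20 costing 7
Total via R23: 9 + 7 = 16.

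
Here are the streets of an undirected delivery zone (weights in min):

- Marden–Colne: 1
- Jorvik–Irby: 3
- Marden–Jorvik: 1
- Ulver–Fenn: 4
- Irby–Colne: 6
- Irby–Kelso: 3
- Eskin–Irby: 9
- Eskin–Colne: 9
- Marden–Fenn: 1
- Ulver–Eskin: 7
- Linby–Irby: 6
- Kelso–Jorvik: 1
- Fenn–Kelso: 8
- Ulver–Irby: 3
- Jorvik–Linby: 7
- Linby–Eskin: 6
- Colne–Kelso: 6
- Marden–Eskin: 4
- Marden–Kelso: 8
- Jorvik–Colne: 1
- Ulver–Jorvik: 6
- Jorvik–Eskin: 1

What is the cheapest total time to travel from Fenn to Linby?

Compare a few routes:
Fenn - Marden - Colne - Jorvik - Eskin - Linby: 1+1+1+1+6 = 10
Fenn - Marden - Colne - Jorvik - Linby: 1+1+1+7 = 10
Fenn - Marden - Jorvik - Linby: 1+1+7 = 9
The minimum is 9 min via Fenn - Marden - Jorvik - Linby.

9 min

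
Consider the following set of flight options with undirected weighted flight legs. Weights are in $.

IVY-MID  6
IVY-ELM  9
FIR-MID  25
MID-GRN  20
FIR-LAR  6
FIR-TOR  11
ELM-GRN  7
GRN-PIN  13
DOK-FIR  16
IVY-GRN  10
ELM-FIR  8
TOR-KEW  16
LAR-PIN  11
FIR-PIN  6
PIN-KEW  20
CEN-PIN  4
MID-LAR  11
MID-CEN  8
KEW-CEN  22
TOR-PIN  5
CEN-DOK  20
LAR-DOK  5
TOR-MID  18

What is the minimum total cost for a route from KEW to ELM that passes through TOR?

$35

Shortest KEW→TOR: KEW → TOR = 16
Shortest TOR→ELM: TOR → FIR → ELM = 19
Total via TOR: 16 + 19 = $35.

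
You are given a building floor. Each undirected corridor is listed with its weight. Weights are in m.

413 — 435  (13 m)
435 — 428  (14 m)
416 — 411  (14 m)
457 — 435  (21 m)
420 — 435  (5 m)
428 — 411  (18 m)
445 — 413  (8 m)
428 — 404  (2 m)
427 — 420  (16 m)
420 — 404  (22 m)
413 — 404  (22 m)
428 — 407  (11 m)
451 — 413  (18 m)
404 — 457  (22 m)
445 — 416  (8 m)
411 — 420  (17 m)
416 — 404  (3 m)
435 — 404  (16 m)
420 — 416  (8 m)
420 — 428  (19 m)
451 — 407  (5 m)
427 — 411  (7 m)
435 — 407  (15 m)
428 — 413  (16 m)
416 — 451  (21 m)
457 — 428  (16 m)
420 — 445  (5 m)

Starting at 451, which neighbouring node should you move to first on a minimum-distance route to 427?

Enumerating some paths:
451 - 416 - 411 - 427: 21+14+7 = 42
451 - 407 - 428 - 404 - 416 - 411 - 427: 5+11+2+3+14+7 = 42
451 - 407 - 435 - 420 - 427: 5+15+5+16 = 41
The minimum is 41 m via 451 - 407 - 435 - 420 - 427.
So from 451 the first move is to 407.

407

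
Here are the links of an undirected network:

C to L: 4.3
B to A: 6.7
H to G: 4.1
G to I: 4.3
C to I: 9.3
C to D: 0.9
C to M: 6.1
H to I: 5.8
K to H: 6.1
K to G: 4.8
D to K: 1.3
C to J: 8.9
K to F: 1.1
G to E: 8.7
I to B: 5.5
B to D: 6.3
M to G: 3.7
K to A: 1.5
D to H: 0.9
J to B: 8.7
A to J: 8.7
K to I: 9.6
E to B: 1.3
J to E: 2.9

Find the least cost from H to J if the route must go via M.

Shortest H→M: H → G → M = 7.8
Best M to J: M → C → J costing 15
Total via M: 7.8 + 15 = 22.8.

22.8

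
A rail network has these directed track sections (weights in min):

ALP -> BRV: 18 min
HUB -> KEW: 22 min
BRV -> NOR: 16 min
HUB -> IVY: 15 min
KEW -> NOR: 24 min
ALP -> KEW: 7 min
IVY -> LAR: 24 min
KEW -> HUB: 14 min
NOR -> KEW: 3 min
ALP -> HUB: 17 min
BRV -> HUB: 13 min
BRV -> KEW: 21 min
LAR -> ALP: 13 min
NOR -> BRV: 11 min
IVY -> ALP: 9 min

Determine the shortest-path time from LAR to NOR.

44 min

Shortest distances from LAR:
LAR: 0
ALP: 13  (via LAR)
KEW: 20  (via ALP)
HUB: 30  (via ALP)
BRV: 31  (via ALP)
NOR: 44  (via KEW)
Shortest route: LAR → ALP → KEW → NOR = 44 min.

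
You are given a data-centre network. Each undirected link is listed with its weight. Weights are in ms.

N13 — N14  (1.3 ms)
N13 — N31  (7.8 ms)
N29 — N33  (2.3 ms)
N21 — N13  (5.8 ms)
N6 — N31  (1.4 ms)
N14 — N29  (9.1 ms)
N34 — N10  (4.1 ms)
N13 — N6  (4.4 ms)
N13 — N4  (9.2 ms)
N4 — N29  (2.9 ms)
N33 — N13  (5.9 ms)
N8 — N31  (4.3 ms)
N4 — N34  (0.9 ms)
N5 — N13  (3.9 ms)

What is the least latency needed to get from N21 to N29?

Candidate routes:
N21 → N13 → N33 → N29: 5.8+5.9+2.3 = 14
N21 → N13 → N14 → N29: 5.8+1.3+9.1 = 16.2
The minimum is 14 ms via N21 → N13 → N33 → N29.

14 ms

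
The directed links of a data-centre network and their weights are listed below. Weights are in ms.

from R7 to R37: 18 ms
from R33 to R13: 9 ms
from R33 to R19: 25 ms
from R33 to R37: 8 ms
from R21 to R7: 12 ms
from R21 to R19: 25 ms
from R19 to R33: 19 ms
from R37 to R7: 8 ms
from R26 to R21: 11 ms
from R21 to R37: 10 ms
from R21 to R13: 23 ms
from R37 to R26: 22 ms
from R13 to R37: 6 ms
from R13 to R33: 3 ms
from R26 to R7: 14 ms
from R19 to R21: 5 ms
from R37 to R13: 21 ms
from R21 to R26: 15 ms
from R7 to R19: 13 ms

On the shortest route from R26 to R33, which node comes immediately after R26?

Enumerating some paths:
R26 - R21 - R13 - R33: 11+23+3 = 37
R26 - R7 - R19 - R33: 14+13+19 = 46
R26 - R21 - R37 - R13 - R33: 11+10+21+3 = 45
R26 - R21 - R7 - R19 - R33: 11+12+13+19 = 55
The minimum is 37 ms via R26 - R21 - R13 - R33.
So from R26 the first move is to R21.

R21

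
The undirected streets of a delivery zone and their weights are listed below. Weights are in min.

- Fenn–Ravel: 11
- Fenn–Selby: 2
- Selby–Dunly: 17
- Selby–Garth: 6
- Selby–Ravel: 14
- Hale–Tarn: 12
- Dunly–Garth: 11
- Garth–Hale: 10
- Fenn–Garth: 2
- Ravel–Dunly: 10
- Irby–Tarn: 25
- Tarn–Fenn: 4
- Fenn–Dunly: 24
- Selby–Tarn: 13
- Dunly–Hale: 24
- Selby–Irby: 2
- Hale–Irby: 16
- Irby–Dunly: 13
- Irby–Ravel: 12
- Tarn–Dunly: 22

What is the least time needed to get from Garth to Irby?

Running Dijkstra from Garth:
Garth: 0
Fenn: 2  (via Garth)
Selby: 4  (via Fenn)
Tarn: 6  (via Fenn)
Irby: 6  (via Selby)
Shortest route: Garth–Fenn–Selby–Irby = 6 min.

6 min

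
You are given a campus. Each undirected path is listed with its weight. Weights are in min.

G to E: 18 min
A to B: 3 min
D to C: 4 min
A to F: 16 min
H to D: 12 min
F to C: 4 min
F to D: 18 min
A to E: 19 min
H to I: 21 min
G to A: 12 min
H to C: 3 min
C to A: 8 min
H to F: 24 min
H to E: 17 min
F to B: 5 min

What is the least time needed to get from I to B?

33 min

Enumerating some paths:
I–H–C–F–B: 21+3+4+5 = 33
I–H–D–C–F–B: 21+12+4+4+5 = 46
I–H–C–A–B: 21+3+8+3 = 35
Cheapest is I–H–C–F–B at 33 min.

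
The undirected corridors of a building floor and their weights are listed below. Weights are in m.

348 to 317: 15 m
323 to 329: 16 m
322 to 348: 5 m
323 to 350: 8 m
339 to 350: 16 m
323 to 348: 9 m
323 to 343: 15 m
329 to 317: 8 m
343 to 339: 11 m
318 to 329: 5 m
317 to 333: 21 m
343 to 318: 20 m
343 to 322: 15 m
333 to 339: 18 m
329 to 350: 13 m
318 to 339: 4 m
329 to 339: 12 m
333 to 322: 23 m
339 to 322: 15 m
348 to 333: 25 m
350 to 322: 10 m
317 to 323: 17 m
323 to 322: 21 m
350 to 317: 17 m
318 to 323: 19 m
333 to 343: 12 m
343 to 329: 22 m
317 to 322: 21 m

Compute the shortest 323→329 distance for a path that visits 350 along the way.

Best 323 to 350: 323 → 350 costing 8
Best 350 to 329: 350 → 329 costing 13
Total via 350: 8 + 13 = 21 m.

21 m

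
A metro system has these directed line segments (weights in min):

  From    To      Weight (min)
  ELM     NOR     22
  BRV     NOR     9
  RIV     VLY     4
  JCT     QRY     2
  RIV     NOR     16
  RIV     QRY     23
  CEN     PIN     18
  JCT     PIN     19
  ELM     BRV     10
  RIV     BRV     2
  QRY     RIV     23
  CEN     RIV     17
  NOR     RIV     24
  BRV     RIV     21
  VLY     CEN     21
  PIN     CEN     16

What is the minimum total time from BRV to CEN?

46 min

Shortest distances from BRV:
BRV: 0
NOR: 9  (via BRV)
RIV: 21  (via BRV)
VLY: 25  (via RIV)
QRY: 44  (via RIV)
CEN: 46  (via VLY)
Shortest route: BRV–RIV–VLY–CEN = 46 min.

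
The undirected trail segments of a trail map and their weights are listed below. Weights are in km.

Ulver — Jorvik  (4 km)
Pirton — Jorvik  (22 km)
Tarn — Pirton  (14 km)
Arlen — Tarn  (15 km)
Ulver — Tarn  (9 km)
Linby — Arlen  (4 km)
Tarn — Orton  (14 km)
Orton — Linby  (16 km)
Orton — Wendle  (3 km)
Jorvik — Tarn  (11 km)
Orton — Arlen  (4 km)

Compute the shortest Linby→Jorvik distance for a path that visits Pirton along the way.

Shortest Linby→Pirton: Linby → Arlen → Tarn → Pirton = 33
Shortest Pirton→Jorvik: Pirton → Jorvik = 22
Total via Pirton: 33 + 22 = 55 km.

55 km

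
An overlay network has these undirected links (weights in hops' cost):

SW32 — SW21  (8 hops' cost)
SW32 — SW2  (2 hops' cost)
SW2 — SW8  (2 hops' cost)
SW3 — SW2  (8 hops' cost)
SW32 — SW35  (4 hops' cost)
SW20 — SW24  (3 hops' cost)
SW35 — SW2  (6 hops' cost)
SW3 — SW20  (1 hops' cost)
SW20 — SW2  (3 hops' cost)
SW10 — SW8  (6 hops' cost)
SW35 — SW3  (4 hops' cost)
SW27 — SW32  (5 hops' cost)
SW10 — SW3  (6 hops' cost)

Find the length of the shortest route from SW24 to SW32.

8 hops' cost

Enumerating some paths:
SW24 - SW20 - SW2 - SW32: 3+3+2 = 8
SW24 - SW20 - SW3 - SW2 - SW32: 3+1+8+2 = 14
SW24 - SW20 - SW3 - SW35 - SW32: 3+1+4+4 = 12
The minimum is 8 hops' cost via SW24 - SW20 - SW2 - SW32.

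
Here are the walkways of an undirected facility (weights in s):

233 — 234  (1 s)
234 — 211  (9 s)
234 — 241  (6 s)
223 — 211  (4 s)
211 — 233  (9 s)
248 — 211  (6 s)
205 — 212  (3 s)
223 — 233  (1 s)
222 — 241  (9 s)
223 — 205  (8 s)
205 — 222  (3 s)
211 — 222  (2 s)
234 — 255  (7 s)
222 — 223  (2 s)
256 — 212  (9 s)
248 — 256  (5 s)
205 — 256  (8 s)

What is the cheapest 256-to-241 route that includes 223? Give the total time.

Shortest 256→223: 256 → 205 → 222 → 223 = 13
Shortest 223→241: 223 → 233 → 234 → 241 = 8
Total via 223: 13 + 8 = 21 s.

21 s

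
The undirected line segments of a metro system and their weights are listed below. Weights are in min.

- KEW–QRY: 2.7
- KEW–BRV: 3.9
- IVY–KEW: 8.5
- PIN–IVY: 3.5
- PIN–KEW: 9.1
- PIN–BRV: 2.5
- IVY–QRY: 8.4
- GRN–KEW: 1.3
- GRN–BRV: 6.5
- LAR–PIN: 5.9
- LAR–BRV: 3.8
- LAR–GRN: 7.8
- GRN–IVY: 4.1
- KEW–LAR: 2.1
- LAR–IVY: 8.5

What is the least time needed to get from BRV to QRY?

Enumerating some paths:
BRV–PIN–LAR–KEW–QRY: 2.5+5.9+2.1+2.7 = 13.2
BRV–GRN–KEW–QRY: 6.5+1.3+2.7 = 10.5
BRV–KEW–QRY: 3.9+2.7 = 6.6
BRV–LAR–KEW–QRY: 3.8+2.1+2.7 = 8.6
Cheapest is BRV–KEW–QRY at 6.6 min.

6.6 min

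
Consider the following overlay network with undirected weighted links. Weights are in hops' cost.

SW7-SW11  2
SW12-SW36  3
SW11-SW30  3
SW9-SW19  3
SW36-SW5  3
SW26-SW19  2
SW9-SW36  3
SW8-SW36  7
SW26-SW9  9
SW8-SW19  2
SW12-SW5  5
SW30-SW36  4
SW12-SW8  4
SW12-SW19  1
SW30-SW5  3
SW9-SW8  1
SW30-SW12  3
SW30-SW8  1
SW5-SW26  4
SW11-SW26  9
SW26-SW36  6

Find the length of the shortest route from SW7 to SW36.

9 hops' cost

Shortest distances from SW7:
SW7: 0
SW11: 2  (via SW7)
SW30: 5  (via SW11)
SW8: 6  (via SW30)
SW9: 7  (via SW8)
SW12: 8  (via SW30)
SW19: 8  (via SW8)
SW5: 8  (via SW30)
SW36: 9  (via SW30)
Shortest route: SW7–SW11–SW30–SW36 = 9 hops' cost.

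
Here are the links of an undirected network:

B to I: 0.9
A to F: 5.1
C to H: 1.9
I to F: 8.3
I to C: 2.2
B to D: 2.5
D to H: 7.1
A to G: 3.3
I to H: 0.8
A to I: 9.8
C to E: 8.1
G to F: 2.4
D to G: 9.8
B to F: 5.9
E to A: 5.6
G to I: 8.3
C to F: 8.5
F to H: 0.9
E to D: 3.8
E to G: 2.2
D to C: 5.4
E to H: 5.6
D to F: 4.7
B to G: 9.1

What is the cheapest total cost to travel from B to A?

7.7

Enumerating some paths:
B–I–H–F–G–A: 0.9+0.8+0.9+2.4+3.3 = 8.3
B–I–H–F–A: 0.9+0.8+0.9+5.1 = 7.7
B–I–A: 0.9+9.8 = 10.7
The minimum is 7.7 via B–I–H–F–A.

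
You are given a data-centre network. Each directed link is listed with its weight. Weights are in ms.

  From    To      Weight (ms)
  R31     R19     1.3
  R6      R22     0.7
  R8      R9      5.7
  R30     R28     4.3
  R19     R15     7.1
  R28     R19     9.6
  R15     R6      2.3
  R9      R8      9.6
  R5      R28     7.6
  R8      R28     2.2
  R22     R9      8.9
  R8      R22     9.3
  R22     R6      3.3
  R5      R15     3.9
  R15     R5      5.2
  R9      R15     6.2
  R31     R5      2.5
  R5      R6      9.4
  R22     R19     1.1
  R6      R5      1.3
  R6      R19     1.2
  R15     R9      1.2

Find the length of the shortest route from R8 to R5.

Enumerating some paths:
R8 → R22 → R6 → R5: 9.3+3.3+1.3 = 13.9
R8 → R9 → R15 → R6 → R5: 5.7+6.2+2.3+1.3 = 15.5
The minimum is 13.9 ms via R8 → R22 → R6 → R5.

13.9 ms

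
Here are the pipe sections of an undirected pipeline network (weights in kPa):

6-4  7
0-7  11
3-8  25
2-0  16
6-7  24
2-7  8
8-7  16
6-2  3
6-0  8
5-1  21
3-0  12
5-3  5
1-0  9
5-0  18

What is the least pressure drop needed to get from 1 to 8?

Compare a few routes:
1–0–2–7–8: 9+16+8+16 = 49
1–0–7–8: 9+11+16 = 36
1–0–6–2–7–8: 9+8+3+8+16 = 44
1–0–3–8: 9+12+25 = 46
Cheapest is 1–0–7–8 at 36 kPa.

36 kPa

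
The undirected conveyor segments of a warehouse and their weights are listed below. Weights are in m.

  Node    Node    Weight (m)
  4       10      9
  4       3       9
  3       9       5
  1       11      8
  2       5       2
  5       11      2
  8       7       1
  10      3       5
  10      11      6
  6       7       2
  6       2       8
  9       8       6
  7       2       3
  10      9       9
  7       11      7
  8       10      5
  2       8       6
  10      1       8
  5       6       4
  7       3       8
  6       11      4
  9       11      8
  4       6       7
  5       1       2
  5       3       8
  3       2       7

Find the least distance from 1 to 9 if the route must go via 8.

Shortest 1→8: 1 → 5 → 2 → 7 → 8 = 8
Best 8 to 9: 8 → 9 costing 6
Total via 8: 8 + 6 = 14 m.

14 m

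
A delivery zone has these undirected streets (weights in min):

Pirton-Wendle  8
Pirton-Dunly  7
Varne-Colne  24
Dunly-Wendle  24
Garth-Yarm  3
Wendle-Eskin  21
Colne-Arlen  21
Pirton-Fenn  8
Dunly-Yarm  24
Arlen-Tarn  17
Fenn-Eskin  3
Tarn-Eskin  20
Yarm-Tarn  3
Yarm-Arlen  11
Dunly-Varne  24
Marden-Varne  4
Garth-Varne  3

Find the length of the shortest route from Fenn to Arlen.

37 min

Settle nodes by increasing distance from Fenn:
Fenn: 0
Eskin: 3  (via Fenn)
Pirton: 8  (via Fenn)
Dunly: 15  (via Pirton)
Wendle: 16  (via Pirton)
Tarn: 23  (via Eskin)
Yarm: 26  (via Tarn)
Garth: 29  (via Yarm)
Varne: 32  (via Garth)
Marden: 36  (via Varne)
Arlen: 37  (via Yarm)
Shortest route: Fenn–Eskin–Tarn–Yarm–Arlen = 37 min.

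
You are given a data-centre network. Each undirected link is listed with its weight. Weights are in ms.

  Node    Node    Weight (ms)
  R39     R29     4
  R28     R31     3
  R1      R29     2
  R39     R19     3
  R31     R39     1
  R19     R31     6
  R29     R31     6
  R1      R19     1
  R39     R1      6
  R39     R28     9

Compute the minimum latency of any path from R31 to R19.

Settle nodes by increasing distance from R31:
R31: 0
R39: 1  (via R31)
R28: 3  (via R31)
R19: 4  (via R39)
Shortest route: R31–R39–R19 = 4 ms.

4 ms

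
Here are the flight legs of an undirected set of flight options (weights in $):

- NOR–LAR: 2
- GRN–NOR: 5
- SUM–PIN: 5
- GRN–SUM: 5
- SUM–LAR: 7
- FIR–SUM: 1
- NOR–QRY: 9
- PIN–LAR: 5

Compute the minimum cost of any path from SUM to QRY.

Settle nodes by increasing distance from SUM:
SUM: 0
FIR: 1  (via SUM)
GRN: 5  (via SUM)
PIN: 5  (via SUM)
LAR: 7  (via SUM)
NOR: 9  (via LAR)
QRY: 18  (via NOR)
Shortest route: SUM → LAR → NOR → QRY = $18.

$18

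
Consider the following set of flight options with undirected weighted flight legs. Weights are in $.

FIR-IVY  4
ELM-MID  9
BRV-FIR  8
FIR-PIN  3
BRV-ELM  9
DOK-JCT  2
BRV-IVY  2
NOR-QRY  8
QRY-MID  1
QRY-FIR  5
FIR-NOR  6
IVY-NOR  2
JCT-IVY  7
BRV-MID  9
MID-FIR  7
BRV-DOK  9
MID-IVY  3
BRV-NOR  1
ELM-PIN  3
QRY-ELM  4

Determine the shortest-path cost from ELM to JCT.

$15

Candidate routes:
ELM–BRV–IVY–JCT: 9+2+7 = 18
ELM–MID–IVY–JCT: 9+3+7 = 19
ELM–PIN–FIR–IVY–JCT: 3+3+4+7 = 17
ELM–QRY–MID–IVY–JCT: 4+1+3+7 = 15
The minimum is $15 via ELM–QRY–MID–IVY–JCT.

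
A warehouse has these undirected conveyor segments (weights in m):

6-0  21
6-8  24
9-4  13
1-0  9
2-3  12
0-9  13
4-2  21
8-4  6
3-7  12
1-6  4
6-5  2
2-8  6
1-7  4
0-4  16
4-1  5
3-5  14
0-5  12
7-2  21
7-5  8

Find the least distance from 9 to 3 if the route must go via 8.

Shortest 9→8: 9–4–8 = 19
Best 8 to 3: 8–2–3 costing 18
Total via 8: 19 + 18 = 37 m.

37 m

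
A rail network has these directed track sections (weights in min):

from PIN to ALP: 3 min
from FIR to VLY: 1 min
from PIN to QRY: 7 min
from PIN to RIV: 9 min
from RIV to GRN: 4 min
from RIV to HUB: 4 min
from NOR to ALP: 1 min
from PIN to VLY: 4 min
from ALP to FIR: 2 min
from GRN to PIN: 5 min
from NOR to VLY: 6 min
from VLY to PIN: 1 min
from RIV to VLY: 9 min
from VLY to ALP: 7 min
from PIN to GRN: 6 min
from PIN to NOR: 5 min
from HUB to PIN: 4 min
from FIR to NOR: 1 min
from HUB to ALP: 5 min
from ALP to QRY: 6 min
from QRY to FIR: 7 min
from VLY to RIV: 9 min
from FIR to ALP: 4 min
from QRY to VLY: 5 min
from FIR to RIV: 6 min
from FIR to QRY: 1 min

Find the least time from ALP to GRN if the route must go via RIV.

12 min

Best ALP to RIV: ALP → FIR → RIV costing 8
Shortest RIV→GRN: RIV → GRN = 4
Total via RIV: 8 + 4 = 12 min.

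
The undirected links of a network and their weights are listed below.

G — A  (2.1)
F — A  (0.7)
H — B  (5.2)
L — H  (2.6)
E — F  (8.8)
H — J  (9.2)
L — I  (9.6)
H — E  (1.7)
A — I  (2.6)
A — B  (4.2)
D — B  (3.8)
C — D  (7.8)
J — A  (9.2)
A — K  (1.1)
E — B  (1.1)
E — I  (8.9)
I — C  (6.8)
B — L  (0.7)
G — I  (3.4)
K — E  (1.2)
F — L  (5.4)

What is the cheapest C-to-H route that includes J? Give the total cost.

Shortest C→J: C → I → A → J = 18.6
Shortest J→H: J → H = 9.2
Total via J: 18.6 + 9.2 = 27.8.

27.8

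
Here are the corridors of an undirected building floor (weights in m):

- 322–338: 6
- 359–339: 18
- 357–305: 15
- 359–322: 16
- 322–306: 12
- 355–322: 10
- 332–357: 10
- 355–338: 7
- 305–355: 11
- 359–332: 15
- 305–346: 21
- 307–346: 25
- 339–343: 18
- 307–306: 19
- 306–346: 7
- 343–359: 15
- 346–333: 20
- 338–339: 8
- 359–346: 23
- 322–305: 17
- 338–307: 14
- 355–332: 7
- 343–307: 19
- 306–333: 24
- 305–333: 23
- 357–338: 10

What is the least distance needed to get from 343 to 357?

Enumerating some paths:
343 → 359 → 332 → 357: 15+15+10 = 40
343 → 339 → 338 → 357: 18+8+10 = 36
The minimum is 36 m via 343 → 339 → 338 → 357.

36 m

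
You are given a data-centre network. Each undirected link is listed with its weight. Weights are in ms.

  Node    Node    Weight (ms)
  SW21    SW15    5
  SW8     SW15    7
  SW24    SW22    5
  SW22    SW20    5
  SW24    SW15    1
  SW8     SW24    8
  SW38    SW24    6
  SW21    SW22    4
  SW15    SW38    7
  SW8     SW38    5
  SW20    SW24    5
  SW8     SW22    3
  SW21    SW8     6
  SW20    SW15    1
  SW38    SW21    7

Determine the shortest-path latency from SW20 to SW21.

6 ms

Candidate routes:
SW20 → SW15 → SW21: 1+5 = 6
SW20 → SW22 → SW21: 5+4 = 9
Cheapest is SW20 → SW15 → SW21 at 6 ms.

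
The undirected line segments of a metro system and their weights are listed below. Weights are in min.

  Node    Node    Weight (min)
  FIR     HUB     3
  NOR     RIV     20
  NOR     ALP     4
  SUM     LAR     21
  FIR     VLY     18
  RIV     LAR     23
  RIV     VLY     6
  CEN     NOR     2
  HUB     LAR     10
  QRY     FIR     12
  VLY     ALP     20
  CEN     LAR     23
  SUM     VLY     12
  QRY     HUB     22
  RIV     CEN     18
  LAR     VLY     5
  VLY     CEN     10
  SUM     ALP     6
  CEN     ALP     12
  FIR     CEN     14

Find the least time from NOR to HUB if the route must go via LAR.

Shortest NOR→LAR: NOR → CEN → VLY → LAR = 17
Shortest LAR→HUB: LAR → HUB = 10
Total via LAR: 17 + 10 = 27 min.

27 min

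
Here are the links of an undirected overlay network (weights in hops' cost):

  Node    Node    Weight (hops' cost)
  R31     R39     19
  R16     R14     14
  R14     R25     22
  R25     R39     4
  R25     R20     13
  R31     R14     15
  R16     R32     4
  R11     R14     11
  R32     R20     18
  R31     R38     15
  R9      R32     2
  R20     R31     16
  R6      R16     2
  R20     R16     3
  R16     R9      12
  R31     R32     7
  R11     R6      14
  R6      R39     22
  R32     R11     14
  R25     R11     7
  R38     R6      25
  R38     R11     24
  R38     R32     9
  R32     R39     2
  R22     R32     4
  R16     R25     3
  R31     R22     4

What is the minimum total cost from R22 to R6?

Shortest distances from R22:
R22: 0
R32: 4  (via R22)
R31: 4  (via R22)
R9: 6  (via R32)
R39: 6  (via R32)
R16: 8  (via R32)
R25: 10  (via R39)
R6: 10  (via R16)
Shortest route: R22–R32–R16–R6 = 10 hops' cost.

10 hops' cost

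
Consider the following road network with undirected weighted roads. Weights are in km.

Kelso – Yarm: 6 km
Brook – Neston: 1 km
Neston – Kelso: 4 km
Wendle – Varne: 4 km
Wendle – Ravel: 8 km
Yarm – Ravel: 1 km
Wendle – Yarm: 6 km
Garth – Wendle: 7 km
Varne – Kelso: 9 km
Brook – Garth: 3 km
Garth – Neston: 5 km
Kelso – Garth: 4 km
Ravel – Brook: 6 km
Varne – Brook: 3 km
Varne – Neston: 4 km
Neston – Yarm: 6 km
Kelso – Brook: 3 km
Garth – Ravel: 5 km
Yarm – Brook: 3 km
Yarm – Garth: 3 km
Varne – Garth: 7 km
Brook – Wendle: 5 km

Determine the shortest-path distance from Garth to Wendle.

7 km

Compare a few routes:
Garth–Brook–Wendle: 3+5 = 8
Garth–Wendle: 7 = 7
Garth–Yarm–Wendle: 3+6 = 9
Cheapest is Garth–Wendle at 7 km.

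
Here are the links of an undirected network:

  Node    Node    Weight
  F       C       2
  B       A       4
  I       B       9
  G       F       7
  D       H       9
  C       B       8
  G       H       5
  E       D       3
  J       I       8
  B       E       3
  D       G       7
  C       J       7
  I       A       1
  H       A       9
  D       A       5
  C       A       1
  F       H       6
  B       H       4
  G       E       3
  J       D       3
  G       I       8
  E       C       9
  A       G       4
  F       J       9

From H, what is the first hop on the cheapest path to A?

B

Compare a few routes:
H–F–C–A: 6+2+1 = 9
H–G–A: 5+4 = 9
H–A: 9 = 9
H–B–A: 4+4 = 8
Cheapest is H–B–A at 8.
So from H the first move is to B.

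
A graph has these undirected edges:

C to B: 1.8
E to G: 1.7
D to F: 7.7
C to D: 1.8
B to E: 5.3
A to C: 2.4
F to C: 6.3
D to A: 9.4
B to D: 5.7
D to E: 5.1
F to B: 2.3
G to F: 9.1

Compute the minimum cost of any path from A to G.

11

Settle nodes by increasing distance from A:
A: 0
C: 2.4  (via A)
B: 4.2  (via C)
D: 4.2  (via C)
F: 6.5  (via B)
E: 9.3  (via D)
G: 11  (via E)
Shortest route: A → C → D → E → G = 11.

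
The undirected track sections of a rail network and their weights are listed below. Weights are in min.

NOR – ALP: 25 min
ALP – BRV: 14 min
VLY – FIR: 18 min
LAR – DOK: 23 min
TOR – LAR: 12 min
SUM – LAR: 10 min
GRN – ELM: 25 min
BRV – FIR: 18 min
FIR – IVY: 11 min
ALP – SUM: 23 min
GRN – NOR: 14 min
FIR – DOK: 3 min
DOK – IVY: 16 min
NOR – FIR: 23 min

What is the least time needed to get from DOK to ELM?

Enumerating some paths:
DOK - LAR - SUM - ALP - NOR - GRN - ELM: 23+10+23+25+14+25 = 120
DOK - IVY - FIR - NOR - GRN - ELM: 16+11+23+14+25 = 89
DOK - FIR - NOR - GRN - ELM: 3+23+14+25 = 65
DOK - FIR - BRV - ALP - NOR - GRN - ELM: 3+18+14+25+14+25 = 99
The minimum is 65 min via DOK - FIR - NOR - GRN - ELM.

65 min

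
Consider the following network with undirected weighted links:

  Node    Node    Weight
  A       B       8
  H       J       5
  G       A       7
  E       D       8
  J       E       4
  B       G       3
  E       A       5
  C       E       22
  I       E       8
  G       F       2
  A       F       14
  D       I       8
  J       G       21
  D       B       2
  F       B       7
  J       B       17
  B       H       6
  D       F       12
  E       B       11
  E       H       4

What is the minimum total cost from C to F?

Enumerating some paths:
C–E–D–B–G–F: 22+8+2+3+2 = 37
C–E–A–G–F: 22+5+7+2 = 36
The minimum is 36 via C–E–A–G–F.

36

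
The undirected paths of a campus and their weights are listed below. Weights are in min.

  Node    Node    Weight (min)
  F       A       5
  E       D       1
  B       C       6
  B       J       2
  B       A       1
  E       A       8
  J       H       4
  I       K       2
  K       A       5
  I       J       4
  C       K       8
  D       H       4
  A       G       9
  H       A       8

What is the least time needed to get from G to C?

Settle nodes by increasing distance from G:
G: 0
A: 9  (via G)
B: 10  (via A)
J: 12  (via B)
F: 14  (via A)
K: 14  (via A)
C: 16  (via B)
Shortest route: G–A–B–C = 16 min.

16 min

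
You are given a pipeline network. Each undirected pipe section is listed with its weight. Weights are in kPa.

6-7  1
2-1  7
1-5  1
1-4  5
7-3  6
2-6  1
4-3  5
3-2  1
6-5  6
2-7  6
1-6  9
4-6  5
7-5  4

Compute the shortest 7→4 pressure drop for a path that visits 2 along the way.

8 kPa

Best 7 to 2: 7 → 6 → 2 costing 2
Best 2 to 4: 2 → 3 → 4 costing 6
Total via 2: 2 + 6 = 8 kPa.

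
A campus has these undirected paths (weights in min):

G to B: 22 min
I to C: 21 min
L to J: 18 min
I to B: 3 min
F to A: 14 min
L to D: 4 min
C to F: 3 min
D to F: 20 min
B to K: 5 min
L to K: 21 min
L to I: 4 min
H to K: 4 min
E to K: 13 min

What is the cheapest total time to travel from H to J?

Candidate routes:
H–K–L–J: 4+21+18 = 43
H–K–B–I–L–J: 4+5+3+4+18 = 34
H–K–B–I–C–F–D–L–J: 4+5+3+21+3+20+4+18 = 78
Cheapest is H–K–B–I–L–J at 34 min.

34 min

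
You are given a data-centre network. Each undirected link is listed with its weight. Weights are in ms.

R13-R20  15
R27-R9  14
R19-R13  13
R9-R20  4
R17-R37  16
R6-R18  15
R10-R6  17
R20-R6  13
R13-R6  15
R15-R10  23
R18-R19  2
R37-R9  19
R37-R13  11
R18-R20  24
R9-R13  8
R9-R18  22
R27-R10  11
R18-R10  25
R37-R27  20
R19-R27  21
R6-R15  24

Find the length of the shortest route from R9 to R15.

41 ms

Shortest distances from R9:
R9: 0
R20: 4  (via R9)
R13: 8  (via R9)
R27: 14  (via R9)
R6: 17  (via R20)
R37: 19  (via R9)
R19: 21  (via R13)
R18: 22  (via R9)
R10: 25  (via R27)
R17: 35  (via R37)
R15: 41  (via R6)
Shortest route: R9–R20–R6–R15 = 41 ms.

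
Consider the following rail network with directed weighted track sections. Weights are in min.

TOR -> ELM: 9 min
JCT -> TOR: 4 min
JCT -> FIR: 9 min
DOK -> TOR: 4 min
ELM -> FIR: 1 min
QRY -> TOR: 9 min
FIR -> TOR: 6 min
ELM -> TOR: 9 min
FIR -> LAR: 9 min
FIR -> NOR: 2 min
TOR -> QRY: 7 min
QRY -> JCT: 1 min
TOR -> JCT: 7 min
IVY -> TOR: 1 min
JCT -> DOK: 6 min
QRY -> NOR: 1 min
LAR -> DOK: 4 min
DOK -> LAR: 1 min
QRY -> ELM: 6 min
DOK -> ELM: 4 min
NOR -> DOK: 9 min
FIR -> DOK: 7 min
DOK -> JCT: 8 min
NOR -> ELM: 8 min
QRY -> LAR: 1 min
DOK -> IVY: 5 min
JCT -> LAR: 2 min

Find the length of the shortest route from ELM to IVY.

Shortest distances from ELM:
ELM: 0
FIR: 1  (via ELM)
NOR: 3  (via FIR)
TOR: 7  (via FIR)
DOK: 8  (via FIR)
LAR: 9  (via DOK)
IVY: 13  (via DOK)
Shortest route: ELM → FIR → DOK → IVY = 13 min.

13 min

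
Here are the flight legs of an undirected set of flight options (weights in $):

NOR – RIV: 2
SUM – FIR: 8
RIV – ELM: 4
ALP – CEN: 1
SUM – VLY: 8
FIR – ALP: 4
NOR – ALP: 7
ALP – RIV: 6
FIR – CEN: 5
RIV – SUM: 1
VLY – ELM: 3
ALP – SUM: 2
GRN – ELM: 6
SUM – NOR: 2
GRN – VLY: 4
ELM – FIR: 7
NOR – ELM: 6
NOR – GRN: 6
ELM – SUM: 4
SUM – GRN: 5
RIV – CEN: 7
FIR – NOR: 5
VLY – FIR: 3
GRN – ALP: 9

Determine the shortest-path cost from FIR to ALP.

Settle nodes by increasing distance from FIR:
FIR: 0
VLY: 3  (via FIR)
ALP: 4  (via FIR)
Shortest route: FIR–ALP = $4.

$4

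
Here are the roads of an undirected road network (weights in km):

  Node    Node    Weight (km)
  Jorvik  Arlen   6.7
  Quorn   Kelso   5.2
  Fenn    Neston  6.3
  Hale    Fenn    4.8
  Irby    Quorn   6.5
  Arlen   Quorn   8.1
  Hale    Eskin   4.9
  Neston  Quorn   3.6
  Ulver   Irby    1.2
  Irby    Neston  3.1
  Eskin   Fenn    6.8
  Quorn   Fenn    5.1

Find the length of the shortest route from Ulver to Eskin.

Enumerating some paths:
Ulver → Irby → Neston → Quorn → Fenn → Eskin: 1.2+3.1+3.6+5.1+6.8 = 19.8
Ulver → Irby → Quorn → Fenn → Eskin: 1.2+6.5+5.1+6.8 = 19.6
Ulver → Irby → Neston → Fenn → Eskin: 1.2+3.1+6.3+6.8 = 17.4
The minimum is 17.4 km via Ulver → Irby → Neston → Fenn → Eskin.

17.4 km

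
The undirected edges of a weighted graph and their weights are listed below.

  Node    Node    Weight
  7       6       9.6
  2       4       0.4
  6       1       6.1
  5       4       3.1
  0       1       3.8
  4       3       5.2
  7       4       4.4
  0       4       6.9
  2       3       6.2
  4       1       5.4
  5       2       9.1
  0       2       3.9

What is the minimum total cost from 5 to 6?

14.6

Candidate routes:
5 → 4 → 1 → 6: 3.1+5.4+6.1 = 14.6
5 → 4 → 2 → 0 → 1 → 6: 3.1+0.4+3.9+3.8+6.1 = 17.3
5 → 4 → 0 → 1 → 6: 3.1+6.9+3.8+6.1 = 19.9
5 → 4 → 7 → 6: 3.1+4.4+9.6 = 17.1
Cheapest is 5 → 4 → 1 → 6 at 14.6.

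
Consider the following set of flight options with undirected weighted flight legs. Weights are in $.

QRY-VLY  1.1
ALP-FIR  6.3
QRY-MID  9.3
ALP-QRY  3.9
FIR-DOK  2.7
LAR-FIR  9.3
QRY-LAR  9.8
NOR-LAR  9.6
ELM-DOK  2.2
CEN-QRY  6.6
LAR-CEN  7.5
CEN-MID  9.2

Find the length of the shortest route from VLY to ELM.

Settle nodes by increasing distance from VLY:
VLY: 0
QRY: 1.1  (via VLY)
ALP: 5  (via QRY)
CEN: 7.7  (via QRY)
MID: 10.4  (via QRY)
LAR: 10.9  (via QRY)
FIR: 11.3  (via ALP)
DOK: 14  (via FIR)
ELM: 16.2  (via DOK)
Shortest route: VLY–QRY–ALP–FIR–DOK–ELM = $16.2.

$16.2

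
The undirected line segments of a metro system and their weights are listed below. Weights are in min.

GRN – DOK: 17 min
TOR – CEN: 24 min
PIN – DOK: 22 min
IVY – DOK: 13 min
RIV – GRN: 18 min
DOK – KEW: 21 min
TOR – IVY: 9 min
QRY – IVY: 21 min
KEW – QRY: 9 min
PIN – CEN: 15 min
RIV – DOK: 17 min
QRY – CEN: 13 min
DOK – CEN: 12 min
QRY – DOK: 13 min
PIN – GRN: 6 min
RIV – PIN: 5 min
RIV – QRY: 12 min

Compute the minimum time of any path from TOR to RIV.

39 min

Shortest distances from TOR:
TOR: 0
IVY: 9  (via TOR)
DOK: 22  (via IVY)
CEN: 24  (via TOR)
QRY: 30  (via IVY)
KEW: 39  (via QRY)
RIV: 39  (via DOK)
Shortest route: TOR–IVY–DOK–RIV = 39 min.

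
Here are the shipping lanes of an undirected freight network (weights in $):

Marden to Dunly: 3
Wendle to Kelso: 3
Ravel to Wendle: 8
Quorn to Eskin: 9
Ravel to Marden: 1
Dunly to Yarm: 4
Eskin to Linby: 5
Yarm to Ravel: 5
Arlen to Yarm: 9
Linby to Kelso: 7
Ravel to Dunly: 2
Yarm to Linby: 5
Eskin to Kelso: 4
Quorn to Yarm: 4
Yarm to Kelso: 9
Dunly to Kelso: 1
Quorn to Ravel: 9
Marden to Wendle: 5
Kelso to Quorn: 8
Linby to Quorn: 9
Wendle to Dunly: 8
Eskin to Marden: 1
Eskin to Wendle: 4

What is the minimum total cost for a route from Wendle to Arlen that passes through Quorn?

Shortest Wendle→Quorn: Wendle–Kelso–Quorn = 11
Best Quorn to Arlen: Quorn–Yarm–Arlen costing 13
Total via Quorn: 11 + 13 = $24.

$24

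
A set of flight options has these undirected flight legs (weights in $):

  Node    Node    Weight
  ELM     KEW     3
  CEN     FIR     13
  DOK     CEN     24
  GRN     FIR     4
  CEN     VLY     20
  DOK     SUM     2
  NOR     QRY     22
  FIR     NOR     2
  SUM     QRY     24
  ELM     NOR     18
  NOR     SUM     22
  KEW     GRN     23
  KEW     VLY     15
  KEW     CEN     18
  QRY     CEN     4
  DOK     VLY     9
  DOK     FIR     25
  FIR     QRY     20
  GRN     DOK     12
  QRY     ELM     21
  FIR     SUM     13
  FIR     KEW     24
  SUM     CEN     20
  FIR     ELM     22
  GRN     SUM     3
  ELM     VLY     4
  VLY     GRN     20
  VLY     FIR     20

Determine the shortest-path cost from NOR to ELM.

$18

Enumerating some paths:
NOR - ELM: 18 = 18
NOR - FIR - GRN - SUM - DOK - VLY - ELM: 2+4+3+2+9+4 = 24
Cheapest is NOR - ELM at $18.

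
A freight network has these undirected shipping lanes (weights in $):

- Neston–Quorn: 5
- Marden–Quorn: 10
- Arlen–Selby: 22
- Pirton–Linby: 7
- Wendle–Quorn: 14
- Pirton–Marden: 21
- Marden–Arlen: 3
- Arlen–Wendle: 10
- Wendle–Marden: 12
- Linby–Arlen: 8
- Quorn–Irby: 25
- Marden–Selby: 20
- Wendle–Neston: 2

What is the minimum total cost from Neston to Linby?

$20

Enumerating some paths:
Neston–Wendle–Marden–Arlen–Linby: 2+12+3+8 = 25
Neston–Wendle–Arlen–Linby: 2+10+8 = 20
Neston–Quorn–Marden–Arlen–Linby: 5+10+3+8 = 26
Neston–Quorn–Wendle–Arlen–Linby: 5+14+10+8 = 37
Cheapest is Neston–Wendle–Arlen–Linby at $20.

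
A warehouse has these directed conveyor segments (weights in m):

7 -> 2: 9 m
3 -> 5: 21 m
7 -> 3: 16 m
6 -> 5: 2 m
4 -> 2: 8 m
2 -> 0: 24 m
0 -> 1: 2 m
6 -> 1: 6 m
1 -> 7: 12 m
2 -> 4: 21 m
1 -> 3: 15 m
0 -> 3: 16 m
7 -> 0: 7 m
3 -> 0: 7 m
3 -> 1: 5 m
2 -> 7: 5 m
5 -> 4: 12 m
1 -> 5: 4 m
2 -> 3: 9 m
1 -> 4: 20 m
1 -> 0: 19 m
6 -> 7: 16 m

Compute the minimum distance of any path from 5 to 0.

32 m

Enumerating some paths:
5 → 4 → 2 → 3 → 0: 12+8+9+7 = 36
5 → 4 → 2 → 7 → 0: 12+8+5+7 = 32
Cheapest is 5 → 4 → 2 → 7 → 0 at 32 m.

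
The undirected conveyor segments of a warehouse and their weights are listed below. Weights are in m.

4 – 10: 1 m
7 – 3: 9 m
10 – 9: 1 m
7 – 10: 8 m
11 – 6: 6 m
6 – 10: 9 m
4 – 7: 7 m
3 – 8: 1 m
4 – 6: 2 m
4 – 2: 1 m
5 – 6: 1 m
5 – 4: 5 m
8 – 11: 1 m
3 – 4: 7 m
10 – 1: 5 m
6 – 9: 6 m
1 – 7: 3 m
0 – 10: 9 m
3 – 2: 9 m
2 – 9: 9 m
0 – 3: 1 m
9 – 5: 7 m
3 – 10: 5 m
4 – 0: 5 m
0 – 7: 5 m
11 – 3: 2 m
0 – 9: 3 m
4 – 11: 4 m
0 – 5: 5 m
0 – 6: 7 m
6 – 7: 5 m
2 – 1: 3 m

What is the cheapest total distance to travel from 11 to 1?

8 m

Compare a few routes:
11 → 4 → 2 → 1: 4+1+3 = 8
11 → 8 → 3 → 0 → 7 → 1: 1+1+1+5+3 = 11
11 → 4 → 10 → 1: 4+1+5 = 10
Cheapest is 11 → 4 → 2 → 1 at 8 m.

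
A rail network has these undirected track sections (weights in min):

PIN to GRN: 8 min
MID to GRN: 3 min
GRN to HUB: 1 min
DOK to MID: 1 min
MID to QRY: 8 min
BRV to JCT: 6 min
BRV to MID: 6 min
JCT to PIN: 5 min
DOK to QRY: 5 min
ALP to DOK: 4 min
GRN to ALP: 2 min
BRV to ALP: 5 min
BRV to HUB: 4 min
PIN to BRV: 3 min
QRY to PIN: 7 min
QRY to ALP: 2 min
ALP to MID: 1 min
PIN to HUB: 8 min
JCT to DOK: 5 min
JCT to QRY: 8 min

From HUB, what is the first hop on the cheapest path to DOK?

GRN

Candidate routes:
HUB → GRN → MID → ALP → DOK: 1+3+1+4 = 9
HUB → GRN → ALP → DOK: 1+2+4 = 7
HUB → GRN → MID → DOK: 1+3+1 = 5
HUB → GRN → ALP → QRY → DOK: 1+2+2+5 = 10
The minimum is 5 min via HUB → GRN → MID → DOK.
So from HUB the first move is to GRN.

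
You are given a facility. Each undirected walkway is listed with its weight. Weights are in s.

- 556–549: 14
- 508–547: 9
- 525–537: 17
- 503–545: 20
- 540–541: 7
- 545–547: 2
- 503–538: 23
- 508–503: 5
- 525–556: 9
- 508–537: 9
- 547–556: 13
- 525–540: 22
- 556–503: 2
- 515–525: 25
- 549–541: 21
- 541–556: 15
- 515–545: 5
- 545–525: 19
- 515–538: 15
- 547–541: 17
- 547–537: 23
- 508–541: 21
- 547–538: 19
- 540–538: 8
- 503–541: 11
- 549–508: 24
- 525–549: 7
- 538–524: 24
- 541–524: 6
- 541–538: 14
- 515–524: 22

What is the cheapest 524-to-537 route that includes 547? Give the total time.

41 s

Best 524 to 547: 524–541–547 costing 23
Shortest 547→537: 547–508–537 = 18
Total via 547: 23 + 18 = 41 s.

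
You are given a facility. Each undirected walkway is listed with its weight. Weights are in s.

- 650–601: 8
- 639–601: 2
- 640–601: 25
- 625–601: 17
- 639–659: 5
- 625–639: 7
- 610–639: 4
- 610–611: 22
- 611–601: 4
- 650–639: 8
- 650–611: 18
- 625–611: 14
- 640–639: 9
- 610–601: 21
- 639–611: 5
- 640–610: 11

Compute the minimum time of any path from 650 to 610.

12 s

Compare a few routes:
650–639–610: 8+4 = 12
650–611–639–610: 18+5+4 = 27
650–601–639–610: 8+2+4 = 14
650–601–611–639–610: 8+4+5+4 = 21
Cheapest is 650–639–610 at 12 s.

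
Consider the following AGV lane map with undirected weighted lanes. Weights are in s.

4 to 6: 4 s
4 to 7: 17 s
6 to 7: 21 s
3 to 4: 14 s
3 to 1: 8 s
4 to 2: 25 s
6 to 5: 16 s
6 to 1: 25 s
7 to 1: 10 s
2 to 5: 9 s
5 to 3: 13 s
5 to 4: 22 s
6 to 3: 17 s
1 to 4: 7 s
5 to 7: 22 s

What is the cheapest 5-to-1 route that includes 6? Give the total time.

27 s

Shortest 5→6: 5 → 6 = 16
Shortest 6→1: 6 → 4 → 1 = 11
Total via 6: 16 + 11 = 27 s.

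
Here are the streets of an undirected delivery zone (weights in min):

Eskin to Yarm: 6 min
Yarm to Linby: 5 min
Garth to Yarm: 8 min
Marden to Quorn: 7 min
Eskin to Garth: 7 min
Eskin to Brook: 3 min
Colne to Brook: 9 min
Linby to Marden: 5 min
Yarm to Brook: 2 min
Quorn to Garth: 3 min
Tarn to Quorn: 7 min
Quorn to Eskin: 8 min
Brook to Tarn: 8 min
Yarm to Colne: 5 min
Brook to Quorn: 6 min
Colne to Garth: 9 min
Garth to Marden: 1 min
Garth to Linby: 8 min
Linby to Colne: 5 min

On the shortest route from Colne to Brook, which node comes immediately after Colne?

Enumerating some paths:
Colne - Linby - Yarm - Brook: 5+5+2 = 12
Colne - Yarm - Brook: 5+2 = 7
Colne - Brook: 9 = 9
Cheapest is Colne - Yarm - Brook at 7 min.
So from Colne the first move is to Yarm.

Yarm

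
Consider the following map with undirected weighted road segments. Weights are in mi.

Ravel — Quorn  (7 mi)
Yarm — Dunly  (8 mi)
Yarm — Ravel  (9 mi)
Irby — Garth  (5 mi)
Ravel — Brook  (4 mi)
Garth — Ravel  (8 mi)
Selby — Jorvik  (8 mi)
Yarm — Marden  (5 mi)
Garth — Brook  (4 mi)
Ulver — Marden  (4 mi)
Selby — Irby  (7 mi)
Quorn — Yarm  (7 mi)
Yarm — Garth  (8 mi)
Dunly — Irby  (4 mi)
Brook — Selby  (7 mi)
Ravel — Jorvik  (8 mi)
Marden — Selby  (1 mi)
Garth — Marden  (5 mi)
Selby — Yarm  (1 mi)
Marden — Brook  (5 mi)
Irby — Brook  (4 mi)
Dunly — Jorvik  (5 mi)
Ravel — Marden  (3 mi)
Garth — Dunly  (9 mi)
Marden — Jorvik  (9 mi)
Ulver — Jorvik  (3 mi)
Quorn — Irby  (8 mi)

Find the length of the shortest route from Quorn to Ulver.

13 mi

Running Dijkstra from Quorn:
Quorn: 0
Ravel: 7  (via Quorn)
Yarm: 7  (via Quorn)
Selby: 8  (via Yarm)
Irby: 8  (via Quorn)
Marden: 9  (via Selby)
Brook: 11  (via Ravel)
Dunly: 12  (via Irby)
Garth: 13  (via Irby)
Ulver: 13  (via Marden)
Shortest route: Quorn → Yarm → Selby → Marden → Ulver = 13 mi.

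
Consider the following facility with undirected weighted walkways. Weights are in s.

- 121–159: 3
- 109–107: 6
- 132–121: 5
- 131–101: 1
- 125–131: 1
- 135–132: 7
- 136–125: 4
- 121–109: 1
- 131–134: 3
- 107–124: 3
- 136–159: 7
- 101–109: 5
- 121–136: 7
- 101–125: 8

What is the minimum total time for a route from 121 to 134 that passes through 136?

15 s

Best 121 to 136: 121 → 136 costing 7
Shortest 136→134: 136 → 125 → 131 → 134 = 8
Total via 136: 7 + 8 = 15 s.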